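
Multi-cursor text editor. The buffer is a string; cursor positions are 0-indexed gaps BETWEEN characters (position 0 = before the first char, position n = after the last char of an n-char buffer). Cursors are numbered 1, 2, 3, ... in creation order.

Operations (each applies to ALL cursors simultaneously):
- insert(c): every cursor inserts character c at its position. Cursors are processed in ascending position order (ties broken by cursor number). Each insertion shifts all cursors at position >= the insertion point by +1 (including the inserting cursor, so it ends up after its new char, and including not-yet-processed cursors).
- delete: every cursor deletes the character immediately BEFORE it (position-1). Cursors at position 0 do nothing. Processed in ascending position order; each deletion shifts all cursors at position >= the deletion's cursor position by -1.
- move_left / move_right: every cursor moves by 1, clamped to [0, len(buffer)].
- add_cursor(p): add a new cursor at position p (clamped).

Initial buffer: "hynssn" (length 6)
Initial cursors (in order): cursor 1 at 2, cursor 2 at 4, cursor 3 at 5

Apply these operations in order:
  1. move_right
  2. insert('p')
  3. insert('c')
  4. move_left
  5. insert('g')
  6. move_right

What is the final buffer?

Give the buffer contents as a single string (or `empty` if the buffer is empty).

Answer: hynpgcsspgcnpgc

Derivation:
After op 1 (move_right): buffer="hynssn" (len 6), cursors c1@3 c2@5 c3@6, authorship ......
After op 2 (insert('p')): buffer="hynpsspnp" (len 9), cursors c1@4 c2@7 c3@9, authorship ...1..2.3
After op 3 (insert('c')): buffer="hynpcsspcnpc" (len 12), cursors c1@5 c2@9 c3@12, authorship ...11..22.33
After op 4 (move_left): buffer="hynpcsspcnpc" (len 12), cursors c1@4 c2@8 c3@11, authorship ...11..22.33
After op 5 (insert('g')): buffer="hynpgcsspgcnpgc" (len 15), cursors c1@5 c2@10 c3@14, authorship ...111..222.333
After op 6 (move_right): buffer="hynpgcsspgcnpgc" (len 15), cursors c1@6 c2@11 c3@15, authorship ...111..222.333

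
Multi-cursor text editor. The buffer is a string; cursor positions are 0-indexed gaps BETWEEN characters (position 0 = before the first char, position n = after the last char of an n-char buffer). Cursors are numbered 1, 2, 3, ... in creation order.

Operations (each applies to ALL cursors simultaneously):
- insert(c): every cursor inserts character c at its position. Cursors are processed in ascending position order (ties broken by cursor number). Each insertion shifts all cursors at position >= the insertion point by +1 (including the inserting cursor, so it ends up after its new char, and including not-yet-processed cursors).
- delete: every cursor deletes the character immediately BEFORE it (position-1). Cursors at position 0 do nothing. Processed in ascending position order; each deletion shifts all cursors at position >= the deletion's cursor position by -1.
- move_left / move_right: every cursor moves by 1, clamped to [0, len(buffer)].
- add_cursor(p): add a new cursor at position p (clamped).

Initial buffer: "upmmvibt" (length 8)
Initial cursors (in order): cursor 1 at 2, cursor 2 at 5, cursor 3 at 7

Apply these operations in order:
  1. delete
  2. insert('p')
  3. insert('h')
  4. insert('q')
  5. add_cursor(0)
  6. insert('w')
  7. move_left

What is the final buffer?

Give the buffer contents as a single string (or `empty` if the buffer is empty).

After op 1 (delete): buffer="ummit" (len 5), cursors c1@1 c2@3 c3@4, authorship .....
After op 2 (insert('p')): buffer="upmmpipt" (len 8), cursors c1@2 c2@5 c3@7, authorship .1..2.3.
After op 3 (insert('h')): buffer="uphmmphipht" (len 11), cursors c1@3 c2@7 c3@10, authorship .11..22.33.
After op 4 (insert('q')): buffer="uphqmmphqiphqt" (len 14), cursors c1@4 c2@9 c3@13, authorship .111..222.333.
After op 5 (add_cursor(0)): buffer="uphqmmphqiphqt" (len 14), cursors c4@0 c1@4 c2@9 c3@13, authorship .111..222.333.
After op 6 (insert('w')): buffer="wuphqwmmphqwiphqwt" (len 18), cursors c4@1 c1@6 c2@12 c3@17, authorship 4.1111..2222.3333.
After op 7 (move_left): buffer="wuphqwmmphqwiphqwt" (len 18), cursors c4@0 c1@5 c2@11 c3@16, authorship 4.1111..2222.3333.

Answer: wuphqwmmphqwiphqwt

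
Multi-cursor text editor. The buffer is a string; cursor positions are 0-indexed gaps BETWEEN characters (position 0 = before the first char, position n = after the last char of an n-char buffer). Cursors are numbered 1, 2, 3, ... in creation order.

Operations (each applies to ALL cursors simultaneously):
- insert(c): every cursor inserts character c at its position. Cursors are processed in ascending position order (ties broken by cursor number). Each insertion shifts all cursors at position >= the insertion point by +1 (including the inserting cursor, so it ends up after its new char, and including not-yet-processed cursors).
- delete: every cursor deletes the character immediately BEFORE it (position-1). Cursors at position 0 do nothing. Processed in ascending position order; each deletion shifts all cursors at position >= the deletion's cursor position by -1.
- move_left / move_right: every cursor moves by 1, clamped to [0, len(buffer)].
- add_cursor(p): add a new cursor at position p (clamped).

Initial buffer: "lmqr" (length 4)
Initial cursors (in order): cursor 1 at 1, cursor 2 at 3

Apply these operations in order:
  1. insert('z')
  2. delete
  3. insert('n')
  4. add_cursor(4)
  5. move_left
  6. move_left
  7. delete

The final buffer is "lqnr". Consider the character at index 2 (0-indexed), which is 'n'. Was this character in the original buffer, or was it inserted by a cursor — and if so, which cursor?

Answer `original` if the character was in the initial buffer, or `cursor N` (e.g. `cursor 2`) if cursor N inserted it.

Answer: cursor 2

Derivation:
After op 1 (insert('z')): buffer="lzmqzr" (len 6), cursors c1@2 c2@5, authorship .1..2.
After op 2 (delete): buffer="lmqr" (len 4), cursors c1@1 c2@3, authorship ....
After op 3 (insert('n')): buffer="lnmqnr" (len 6), cursors c1@2 c2@5, authorship .1..2.
After op 4 (add_cursor(4)): buffer="lnmqnr" (len 6), cursors c1@2 c3@4 c2@5, authorship .1..2.
After op 5 (move_left): buffer="lnmqnr" (len 6), cursors c1@1 c3@3 c2@4, authorship .1..2.
After op 6 (move_left): buffer="lnmqnr" (len 6), cursors c1@0 c3@2 c2@3, authorship .1..2.
After op 7 (delete): buffer="lqnr" (len 4), cursors c1@0 c2@1 c3@1, authorship ..2.
Authorship (.=original, N=cursor N): . . 2 .
Index 2: author = 2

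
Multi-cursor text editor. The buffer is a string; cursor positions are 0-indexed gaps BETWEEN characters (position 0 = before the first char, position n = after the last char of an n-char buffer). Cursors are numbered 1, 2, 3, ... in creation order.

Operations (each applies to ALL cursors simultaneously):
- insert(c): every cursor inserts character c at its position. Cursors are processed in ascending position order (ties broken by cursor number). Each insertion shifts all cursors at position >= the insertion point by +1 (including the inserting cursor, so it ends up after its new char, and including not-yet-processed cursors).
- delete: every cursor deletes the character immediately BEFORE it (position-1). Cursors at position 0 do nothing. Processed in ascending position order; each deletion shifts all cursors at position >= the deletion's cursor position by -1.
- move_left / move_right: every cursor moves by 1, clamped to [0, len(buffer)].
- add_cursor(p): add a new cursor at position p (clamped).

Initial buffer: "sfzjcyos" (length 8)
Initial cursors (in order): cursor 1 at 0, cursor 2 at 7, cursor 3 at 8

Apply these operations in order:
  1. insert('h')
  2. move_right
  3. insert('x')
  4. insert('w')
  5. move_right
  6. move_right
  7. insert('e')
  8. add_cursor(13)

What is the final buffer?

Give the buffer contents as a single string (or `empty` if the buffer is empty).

Answer: hsxwfzejcyohsxwhxewe

Derivation:
After op 1 (insert('h')): buffer="hsfzjcyohsh" (len 11), cursors c1@1 c2@9 c3@11, authorship 1.......2.3
After op 2 (move_right): buffer="hsfzjcyohsh" (len 11), cursors c1@2 c2@10 c3@11, authorship 1.......2.3
After op 3 (insert('x')): buffer="hsxfzjcyohsxhx" (len 14), cursors c1@3 c2@12 c3@14, authorship 1.1......2.233
After op 4 (insert('w')): buffer="hsxwfzjcyohsxwhxw" (len 17), cursors c1@4 c2@14 c3@17, authorship 1.11......2.22333
After op 5 (move_right): buffer="hsxwfzjcyohsxwhxw" (len 17), cursors c1@5 c2@15 c3@17, authorship 1.11......2.22333
After op 6 (move_right): buffer="hsxwfzjcyohsxwhxw" (len 17), cursors c1@6 c2@16 c3@17, authorship 1.11......2.22333
After op 7 (insert('e')): buffer="hsxwfzejcyohsxwhxewe" (len 20), cursors c1@7 c2@18 c3@20, authorship 1.11..1....2.2233233
After op 8 (add_cursor(13)): buffer="hsxwfzejcyohsxwhxewe" (len 20), cursors c1@7 c4@13 c2@18 c3@20, authorship 1.11..1....2.2233233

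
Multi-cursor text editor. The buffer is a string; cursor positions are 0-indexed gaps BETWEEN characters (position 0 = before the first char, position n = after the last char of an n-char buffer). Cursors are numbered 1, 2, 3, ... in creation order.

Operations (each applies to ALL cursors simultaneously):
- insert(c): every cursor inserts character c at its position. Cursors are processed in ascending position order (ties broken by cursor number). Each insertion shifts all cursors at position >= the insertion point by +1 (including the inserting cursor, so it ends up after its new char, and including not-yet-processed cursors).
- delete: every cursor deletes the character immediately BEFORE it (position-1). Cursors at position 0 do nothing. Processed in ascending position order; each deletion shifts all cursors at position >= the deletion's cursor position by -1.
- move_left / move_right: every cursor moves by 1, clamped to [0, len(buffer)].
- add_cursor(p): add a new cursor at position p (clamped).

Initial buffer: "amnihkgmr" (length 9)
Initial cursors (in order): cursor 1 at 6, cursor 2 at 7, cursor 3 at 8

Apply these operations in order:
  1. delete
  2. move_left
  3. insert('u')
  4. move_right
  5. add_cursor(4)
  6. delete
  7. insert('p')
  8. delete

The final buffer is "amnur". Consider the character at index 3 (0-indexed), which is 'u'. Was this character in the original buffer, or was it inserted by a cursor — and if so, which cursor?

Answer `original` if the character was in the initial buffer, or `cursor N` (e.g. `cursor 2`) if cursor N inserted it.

After op 1 (delete): buffer="amnihr" (len 6), cursors c1@5 c2@5 c3@5, authorship ......
After op 2 (move_left): buffer="amnihr" (len 6), cursors c1@4 c2@4 c3@4, authorship ......
After op 3 (insert('u')): buffer="amniuuuhr" (len 9), cursors c1@7 c2@7 c3@7, authorship ....123..
After op 4 (move_right): buffer="amniuuuhr" (len 9), cursors c1@8 c2@8 c3@8, authorship ....123..
After op 5 (add_cursor(4)): buffer="amniuuuhr" (len 9), cursors c4@4 c1@8 c2@8 c3@8, authorship ....123..
After op 6 (delete): buffer="amnur" (len 5), cursors c4@3 c1@4 c2@4 c3@4, authorship ...1.
After op 7 (insert('p')): buffer="amnpupppr" (len 9), cursors c4@4 c1@8 c2@8 c3@8, authorship ...41123.
After op 8 (delete): buffer="amnur" (len 5), cursors c4@3 c1@4 c2@4 c3@4, authorship ...1.
Authorship (.=original, N=cursor N): . . . 1 .
Index 3: author = 1

Answer: cursor 1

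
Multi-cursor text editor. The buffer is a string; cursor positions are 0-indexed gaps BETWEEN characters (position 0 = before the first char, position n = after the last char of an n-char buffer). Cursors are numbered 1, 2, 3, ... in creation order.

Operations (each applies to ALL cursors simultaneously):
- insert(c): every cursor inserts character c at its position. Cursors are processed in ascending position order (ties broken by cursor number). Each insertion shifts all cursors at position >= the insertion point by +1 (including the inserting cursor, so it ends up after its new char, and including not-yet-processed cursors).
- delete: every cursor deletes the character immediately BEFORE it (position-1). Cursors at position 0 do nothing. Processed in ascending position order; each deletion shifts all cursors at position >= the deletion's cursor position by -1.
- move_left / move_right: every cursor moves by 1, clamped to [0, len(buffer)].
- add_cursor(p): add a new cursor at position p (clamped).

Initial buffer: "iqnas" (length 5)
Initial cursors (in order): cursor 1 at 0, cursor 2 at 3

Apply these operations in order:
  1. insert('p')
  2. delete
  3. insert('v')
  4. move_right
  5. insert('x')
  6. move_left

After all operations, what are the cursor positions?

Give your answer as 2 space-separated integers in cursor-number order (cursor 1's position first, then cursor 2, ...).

After op 1 (insert('p')): buffer="piqnpas" (len 7), cursors c1@1 c2@5, authorship 1...2..
After op 2 (delete): buffer="iqnas" (len 5), cursors c1@0 c2@3, authorship .....
After op 3 (insert('v')): buffer="viqnvas" (len 7), cursors c1@1 c2@5, authorship 1...2..
After op 4 (move_right): buffer="viqnvas" (len 7), cursors c1@2 c2@6, authorship 1...2..
After op 5 (insert('x')): buffer="vixqnvaxs" (len 9), cursors c1@3 c2@8, authorship 1.1..2.2.
After op 6 (move_left): buffer="vixqnvaxs" (len 9), cursors c1@2 c2@7, authorship 1.1..2.2.

Answer: 2 7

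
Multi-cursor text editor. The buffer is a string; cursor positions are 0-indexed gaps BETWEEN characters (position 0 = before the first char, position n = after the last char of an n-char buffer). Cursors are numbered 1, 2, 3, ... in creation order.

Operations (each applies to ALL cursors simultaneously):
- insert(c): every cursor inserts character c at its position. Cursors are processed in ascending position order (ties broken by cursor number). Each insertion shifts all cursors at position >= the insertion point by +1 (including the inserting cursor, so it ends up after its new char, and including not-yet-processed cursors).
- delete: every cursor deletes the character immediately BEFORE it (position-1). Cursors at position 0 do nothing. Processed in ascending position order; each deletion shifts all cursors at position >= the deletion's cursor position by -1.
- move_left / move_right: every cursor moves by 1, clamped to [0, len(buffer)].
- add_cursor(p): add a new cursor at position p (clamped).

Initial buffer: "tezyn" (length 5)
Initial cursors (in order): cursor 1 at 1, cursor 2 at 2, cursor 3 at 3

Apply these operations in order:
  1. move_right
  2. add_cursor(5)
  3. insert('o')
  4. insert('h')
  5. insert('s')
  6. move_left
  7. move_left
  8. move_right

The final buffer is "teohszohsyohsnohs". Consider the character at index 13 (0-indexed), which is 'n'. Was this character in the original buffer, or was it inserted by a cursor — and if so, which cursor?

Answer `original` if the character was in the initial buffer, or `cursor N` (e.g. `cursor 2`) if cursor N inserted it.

Answer: original

Derivation:
After op 1 (move_right): buffer="tezyn" (len 5), cursors c1@2 c2@3 c3@4, authorship .....
After op 2 (add_cursor(5)): buffer="tezyn" (len 5), cursors c1@2 c2@3 c3@4 c4@5, authorship .....
After op 3 (insert('o')): buffer="teozoyono" (len 9), cursors c1@3 c2@5 c3@7 c4@9, authorship ..1.2.3.4
After op 4 (insert('h')): buffer="teohzohyohnoh" (len 13), cursors c1@4 c2@7 c3@10 c4@13, authorship ..11.22.33.44
After op 5 (insert('s')): buffer="teohszohsyohsnohs" (len 17), cursors c1@5 c2@9 c3@13 c4@17, authorship ..111.222.333.444
After op 6 (move_left): buffer="teohszohsyohsnohs" (len 17), cursors c1@4 c2@8 c3@12 c4@16, authorship ..111.222.333.444
After op 7 (move_left): buffer="teohszohsyohsnohs" (len 17), cursors c1@3 c2@7 c3@11 c4@15, authorship ..111.222.333.444
After op 8 (move_right): buffer="teohszohsyohsnohs" (len 17), cursors c1@4 c2@8 c3@12 c4@16, authorship ..111.222.333.444
Authorship (.=original, N=cursor N): . . 1 1 1 . 2 2 2 . 3 3 3 . 4 4 4
Index 13: author = original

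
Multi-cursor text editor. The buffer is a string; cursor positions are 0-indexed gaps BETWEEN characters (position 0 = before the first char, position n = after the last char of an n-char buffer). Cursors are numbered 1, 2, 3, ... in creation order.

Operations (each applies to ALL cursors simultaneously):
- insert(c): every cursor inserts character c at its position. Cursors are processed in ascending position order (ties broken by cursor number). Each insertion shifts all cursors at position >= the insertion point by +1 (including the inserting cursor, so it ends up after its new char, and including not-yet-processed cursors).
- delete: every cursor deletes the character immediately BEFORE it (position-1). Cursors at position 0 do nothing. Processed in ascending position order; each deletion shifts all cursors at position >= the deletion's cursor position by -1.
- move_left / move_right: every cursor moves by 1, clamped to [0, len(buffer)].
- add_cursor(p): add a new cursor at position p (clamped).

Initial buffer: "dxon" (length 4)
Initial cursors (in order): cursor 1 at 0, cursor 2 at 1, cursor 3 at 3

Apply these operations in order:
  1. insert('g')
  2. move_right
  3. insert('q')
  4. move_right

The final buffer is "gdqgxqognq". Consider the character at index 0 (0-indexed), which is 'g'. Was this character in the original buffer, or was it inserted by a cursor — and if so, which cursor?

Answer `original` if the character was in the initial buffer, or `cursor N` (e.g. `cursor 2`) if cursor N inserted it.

After op 1 (insert('g')): buffer="gdgxogn" (len 7), cursors c1@1 c2@3 c3@6, authorship 1.2..3.
After op 2 (move_right): buffer="gdgxogn" (len 7), cursors c1@2 c2@4 c3@7, authorship 1.2..3.
After op 3 (insert('q')): buffer="gdqgxqognq" (len 10), cursors c1@3 c2@6 c3@10, authorship 1.12.2.3.3
After op 4 (move_right): buffer="gdqgxqognq" (len 10), cursors c1@4 c2@7 c3@10, authorship 1.12.2.3.3
Authorship (.=original, N=cursor N): 1 . 1 2 . 2 . 3 . 3
Index 0: author = 1

Answer: cursor 1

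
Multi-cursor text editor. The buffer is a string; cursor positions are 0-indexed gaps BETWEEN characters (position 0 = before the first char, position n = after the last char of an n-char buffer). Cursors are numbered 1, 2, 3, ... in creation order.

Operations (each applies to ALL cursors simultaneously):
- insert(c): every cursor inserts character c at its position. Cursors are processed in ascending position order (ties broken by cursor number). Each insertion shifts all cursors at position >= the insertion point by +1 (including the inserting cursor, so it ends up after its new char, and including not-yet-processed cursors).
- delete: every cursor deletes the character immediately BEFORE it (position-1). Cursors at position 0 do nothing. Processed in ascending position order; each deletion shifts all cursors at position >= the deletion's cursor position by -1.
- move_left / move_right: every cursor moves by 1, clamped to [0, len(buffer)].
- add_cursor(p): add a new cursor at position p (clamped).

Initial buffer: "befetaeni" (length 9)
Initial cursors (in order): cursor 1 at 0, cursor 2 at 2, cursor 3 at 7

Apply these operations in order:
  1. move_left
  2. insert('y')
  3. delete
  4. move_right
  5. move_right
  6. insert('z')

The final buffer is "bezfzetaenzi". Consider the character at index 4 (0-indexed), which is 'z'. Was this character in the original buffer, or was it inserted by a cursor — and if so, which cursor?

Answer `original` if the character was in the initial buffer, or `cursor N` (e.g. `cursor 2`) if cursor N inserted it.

After op 1 (move_left): buffer="befetaeni" (len 9), cursors c1@0 c2@1 c3@6, authorship .........
After op 2 (insert('y')): buffer="ybyefetayeni" (len 12), cursors c1@1 c2@3 c3@9, authorship 1.2.....3...
After op 3 (delete): buffer="befetaeni" (len 9), cursors c1@0 c2@1 c3@6, authorship .........
After op 4 (move_right): buffer="befetaeni" (len 9), cursors c1@1 c2@2 c3@7, authorship .........
After op 5 (move_right): buffer="befetaeni" (len 9), cursors c1@2 c2@3 c3@8, authorship .........
After op 6 (insert('z')): buffer="bezfzetaenzi" (len 12), cursors c1@3 c2@5 c3@11, authorship ..1.2.....3.
Authorship (.=original, N=cursor N): . . 1 . 2 . . . . . 3 .
Index 4: author = 2

Answer: cursor 2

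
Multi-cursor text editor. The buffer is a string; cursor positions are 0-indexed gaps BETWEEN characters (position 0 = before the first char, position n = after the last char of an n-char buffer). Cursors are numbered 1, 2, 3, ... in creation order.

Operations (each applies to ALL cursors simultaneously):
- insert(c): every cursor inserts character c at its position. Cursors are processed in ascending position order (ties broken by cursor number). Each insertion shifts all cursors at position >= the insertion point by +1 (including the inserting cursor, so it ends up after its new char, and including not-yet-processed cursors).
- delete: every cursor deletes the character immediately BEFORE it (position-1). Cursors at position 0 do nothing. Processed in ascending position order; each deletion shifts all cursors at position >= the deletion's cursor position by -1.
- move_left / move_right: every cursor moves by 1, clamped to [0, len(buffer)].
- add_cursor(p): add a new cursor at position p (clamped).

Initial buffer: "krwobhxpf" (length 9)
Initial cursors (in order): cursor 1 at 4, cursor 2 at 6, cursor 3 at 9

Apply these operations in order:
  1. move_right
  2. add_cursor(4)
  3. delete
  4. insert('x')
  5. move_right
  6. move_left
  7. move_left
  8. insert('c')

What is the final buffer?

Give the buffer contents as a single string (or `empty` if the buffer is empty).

After op 1 (move_right): buffer="krwobhxpf" (len 9), cursors c1@5 c2@7 c3@9, authorship .........
After op 2 (add_cursor(4)): buffer="krwobhxpf" (len 9), cursors c4@4 c1@5 c2@7 c3@9, authorship .........
After op 3 (delete): buffer="krwhp" (len 5), cursors c1@3 c4@3 c2@4 c3@5, authorship .....
After op 4 (insert('x')): buffer="krwxxhxpx" (len 9), cursors c1@5 c4@5 c2@7 c3@9, authorship ...14.2.3
After op 5 (move_right): buffer="krwxxhxpx" (len 9), cursors c1@6 c4@6 c2@8 c3@9, authorship ...14.2.3
After op 6 (move_left): buffer="krwxxhxpx" (len 9), cursors c1@5 c4@5 c2@7 c3@8, authorship ...14.2.3
After op 7 (move_left): buffer="krwxxhxpx" (len 9), cursors c1@4 c4@4 c2@6 c3@7, authorship ...14.2.3
After op 8 (insert('c')): buffer="krwxccxhcxcpx" (len 13), cursors c1@6 c4@6 c2@9 c3@11, authorship ...1144.223.3

Answer: krwxccxhcxcpx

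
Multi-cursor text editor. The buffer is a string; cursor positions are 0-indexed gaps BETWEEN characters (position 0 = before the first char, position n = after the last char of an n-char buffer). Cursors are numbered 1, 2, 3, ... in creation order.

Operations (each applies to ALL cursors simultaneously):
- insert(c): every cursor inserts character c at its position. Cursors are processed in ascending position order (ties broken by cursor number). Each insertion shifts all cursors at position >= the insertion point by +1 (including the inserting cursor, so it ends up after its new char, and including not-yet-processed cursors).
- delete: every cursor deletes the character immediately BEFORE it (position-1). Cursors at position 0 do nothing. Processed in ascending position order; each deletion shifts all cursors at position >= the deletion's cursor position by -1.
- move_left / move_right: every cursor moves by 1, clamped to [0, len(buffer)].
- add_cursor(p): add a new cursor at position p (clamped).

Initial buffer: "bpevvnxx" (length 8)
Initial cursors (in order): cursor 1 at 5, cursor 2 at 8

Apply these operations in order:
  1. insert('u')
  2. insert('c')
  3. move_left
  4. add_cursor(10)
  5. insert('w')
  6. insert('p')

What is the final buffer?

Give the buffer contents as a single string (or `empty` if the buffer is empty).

After op 1 (insert('u')): buffer="bpevvunxxu" (len 10), cursors c1@6 c2@10, authorship .....1...2
After op 2 (insert('c')): buffer="bpevvucnxxuc" (len 12), cursors c1@7 c2@12, authorship .....11...22
After op 3 (move_left): buffer="bpevvucnxxuc" (len 12), cursors c1@6 c2@11, authorship .....11...22
After op 4 (add_cursor(10)): buffer="bpevvucnxxuc" (len 12), cursors c1@6 c3@10 c2@11, authorship .....11...22
After op 5 (insert('w')): buffer="bpevvuwcnxxwuwc" (len 15), cursors c1@7 c3@12 c2@14, authorship .....111...3222
After op 6 (insert('p')): buffer="bpevvuwpcnxxwpuwpc" (len 18), cursors c1@8 c3@14 c2@17, authorship .....1111...332222

Answer: bpevvuwpcnxxwpuwpc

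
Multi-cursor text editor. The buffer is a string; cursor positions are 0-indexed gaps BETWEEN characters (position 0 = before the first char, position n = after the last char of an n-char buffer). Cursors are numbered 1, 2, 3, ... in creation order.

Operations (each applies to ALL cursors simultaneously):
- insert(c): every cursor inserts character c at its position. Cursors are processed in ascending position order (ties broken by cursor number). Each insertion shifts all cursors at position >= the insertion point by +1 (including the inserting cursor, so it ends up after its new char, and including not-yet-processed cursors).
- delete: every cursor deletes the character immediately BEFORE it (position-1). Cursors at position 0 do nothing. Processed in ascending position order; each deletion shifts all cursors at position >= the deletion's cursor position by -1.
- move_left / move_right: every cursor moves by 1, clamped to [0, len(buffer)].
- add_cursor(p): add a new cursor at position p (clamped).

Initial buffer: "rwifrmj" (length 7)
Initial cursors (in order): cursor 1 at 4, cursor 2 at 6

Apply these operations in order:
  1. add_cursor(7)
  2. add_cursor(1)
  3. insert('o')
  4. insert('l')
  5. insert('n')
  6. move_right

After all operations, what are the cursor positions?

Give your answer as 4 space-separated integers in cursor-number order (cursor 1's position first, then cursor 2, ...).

After op 1 (add_cursor(7)): buffer="rwifrmj" (len 7), cursors c1@4 c2@6 c3@7, authorship .......
After op 2 (add_cursor(1)): buffer="rwifrmj" (len 7), cursors c4@1 c1@4 c2@6 c3@7, authorship .......
After op 3 (insert('o')): buffer="rowiformojo" (len 11), cursors c4@2 c1@6 c2@9 c3@11, authorship .4...1..2.3
After op 4 (insert('l')): buffer="rolwifolrmoljol" (len 15), cursors c4@3 c1@8 c2@12 c3@15, authorship .44...11..22.33
After op 5 (insert('n')): buffer="rolnwifolnrmolnjoln" (len 19), cursors c4@4 c1@10 c2@15 c3@19, authorship .444...111..222.333
After op 6 (move_right): buffer="rolnwifolnrmolnjoln" (len 19), cursors c4@5 c1@11 c2@16 c3@19, authorship .444...111..222.333

Answer: 11 16 19 5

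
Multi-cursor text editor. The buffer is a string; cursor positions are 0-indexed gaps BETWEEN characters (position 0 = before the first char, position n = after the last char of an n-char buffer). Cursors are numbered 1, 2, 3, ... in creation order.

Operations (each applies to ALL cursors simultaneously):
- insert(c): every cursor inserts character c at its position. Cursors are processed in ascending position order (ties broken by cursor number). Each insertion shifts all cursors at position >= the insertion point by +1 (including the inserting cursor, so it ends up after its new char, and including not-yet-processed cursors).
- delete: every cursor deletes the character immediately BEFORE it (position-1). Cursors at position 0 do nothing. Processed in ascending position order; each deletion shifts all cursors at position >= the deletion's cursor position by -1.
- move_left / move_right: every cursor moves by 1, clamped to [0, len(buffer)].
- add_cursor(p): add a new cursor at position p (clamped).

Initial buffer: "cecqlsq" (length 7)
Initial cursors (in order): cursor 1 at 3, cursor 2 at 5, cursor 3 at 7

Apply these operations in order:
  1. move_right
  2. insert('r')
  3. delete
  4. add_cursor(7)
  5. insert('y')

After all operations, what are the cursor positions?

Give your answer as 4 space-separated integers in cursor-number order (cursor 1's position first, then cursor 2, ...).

Answer: 5 8 11 11

Derivation:
After op 1 (move_right): buffer="cecqlsq" (len 7), cursors c1@4 c2@6 c3@7, authorship .......
After op 2 (insert('r')): buffer="cecqrlsrqr" (len 10), cursors c1@5 c2@8 c3@10, authorship ....1..2.3
After op 3 (delete): buffer="cecqlsq" (len 7), cursors c1@4 c2@6 c3@7, authorship .......
After op 4 (add_cursor(7)): buffer="cecqlsq" (len 7), cursors c1@4 c2@6 c3@7 c4@7, authorship .......
After op 5 (insert('y')): buffer="cecqylsyqyy" (len 11), cursors c1@5 c2@8 c3@11 c4@11, authorship ....1..2.34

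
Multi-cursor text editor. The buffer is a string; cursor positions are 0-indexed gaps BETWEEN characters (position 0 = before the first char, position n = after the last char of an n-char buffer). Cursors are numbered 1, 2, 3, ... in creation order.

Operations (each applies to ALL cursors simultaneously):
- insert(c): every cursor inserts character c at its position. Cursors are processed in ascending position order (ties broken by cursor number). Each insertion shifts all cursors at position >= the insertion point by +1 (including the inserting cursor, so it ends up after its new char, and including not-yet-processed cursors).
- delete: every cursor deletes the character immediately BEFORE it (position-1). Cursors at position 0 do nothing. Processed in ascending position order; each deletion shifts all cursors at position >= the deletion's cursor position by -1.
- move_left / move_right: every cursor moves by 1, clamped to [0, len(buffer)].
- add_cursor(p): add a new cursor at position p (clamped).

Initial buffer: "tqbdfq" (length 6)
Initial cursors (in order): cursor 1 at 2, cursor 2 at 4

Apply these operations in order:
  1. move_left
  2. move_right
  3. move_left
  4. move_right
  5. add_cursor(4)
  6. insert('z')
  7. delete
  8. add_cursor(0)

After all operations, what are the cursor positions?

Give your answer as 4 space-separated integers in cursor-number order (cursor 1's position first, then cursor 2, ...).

Answer: 2 4 4 0

Derivation:
After op 1 (move_left): buffer="tqbdfq" (len 6), cursors c1@1 c2@3, authorship ......
After op 2 (move_right): buffer="tqbdfq" (len 6), cursors c1@2 c2@4, authorship ......
After op 3 (move_left): buffer="tqbdfq" (len 6), cursors c1@1 c2@3, authorship ......
After op 4 (move_right): buffer="tqbdfq" (len 6), cursors c1@2 c2@4, authorship ......
After op 5 (add_cursor(4)): buffer="tqbdfq" (len 6), cursors c1@2 c2@4 c3@4, authorship ......
After op 6 (insert('z')): buffer="tqzbdzzfq" (len 9), cursors c1@3 c2@7 c3@7, authorship ..1..23..
After op 7 (delete): buffer="tqbdfq" (len 6), cursors c1@2 c2@4 c3@4, authorship ......
After op 8 (add_cursor(0)): buffer="tqbdfq" (len 6), cursors c4@0 c1@2 c2@4 c3@4, authorship ......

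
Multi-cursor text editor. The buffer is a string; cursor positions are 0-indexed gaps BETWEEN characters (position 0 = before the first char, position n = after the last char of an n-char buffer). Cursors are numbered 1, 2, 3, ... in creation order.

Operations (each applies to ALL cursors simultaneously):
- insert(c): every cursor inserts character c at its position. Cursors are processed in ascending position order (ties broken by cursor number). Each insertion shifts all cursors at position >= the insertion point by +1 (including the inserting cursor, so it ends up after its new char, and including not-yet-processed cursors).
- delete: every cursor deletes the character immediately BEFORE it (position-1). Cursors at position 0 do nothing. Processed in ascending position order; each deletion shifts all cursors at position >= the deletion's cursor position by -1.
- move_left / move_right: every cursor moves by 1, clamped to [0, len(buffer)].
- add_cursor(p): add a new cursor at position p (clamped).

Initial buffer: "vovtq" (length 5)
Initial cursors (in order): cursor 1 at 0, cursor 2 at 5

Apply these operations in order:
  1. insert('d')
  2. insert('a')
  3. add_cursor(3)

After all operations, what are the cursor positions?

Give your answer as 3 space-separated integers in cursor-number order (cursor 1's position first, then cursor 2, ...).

Answer: 2 9 3

Derivation:
After op 1 (insert('d')): buffer="dvovtqd" (len 7), cursors c1@1 c2@7, authorship 1.....2
After op 2 (insert('a')): buffer="davovtqda" (len 9), cursors c1@2 c2@9, authorship 11.....22
After op 3 (add_cursor(3)): buffer="davovtqda" (len 9), cursors c1@2 c3@3 c2@9, authorship 11.....22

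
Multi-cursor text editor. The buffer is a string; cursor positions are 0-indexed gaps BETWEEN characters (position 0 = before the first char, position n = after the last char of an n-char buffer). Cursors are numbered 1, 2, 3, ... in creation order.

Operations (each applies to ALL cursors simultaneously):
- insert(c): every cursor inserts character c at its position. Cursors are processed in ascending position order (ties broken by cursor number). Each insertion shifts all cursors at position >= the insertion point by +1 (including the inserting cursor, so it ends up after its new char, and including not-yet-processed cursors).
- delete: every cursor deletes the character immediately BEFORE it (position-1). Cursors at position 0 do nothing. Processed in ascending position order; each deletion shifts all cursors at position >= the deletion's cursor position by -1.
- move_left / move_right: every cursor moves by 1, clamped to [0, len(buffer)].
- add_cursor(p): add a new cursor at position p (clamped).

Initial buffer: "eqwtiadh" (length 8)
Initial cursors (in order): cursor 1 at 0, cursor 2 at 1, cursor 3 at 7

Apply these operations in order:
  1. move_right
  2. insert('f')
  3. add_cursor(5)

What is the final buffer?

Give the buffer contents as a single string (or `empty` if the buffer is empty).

After op 1 (move_right): buffer="eqwtiadh" (len 8), cursors c1@1 c2@2 c3@8, authorship ........
After op 2 (insert('f')): buffer="efqfwtiadhf" (len 11), cursors c1@2 c2@4 c3@11, authorship .1.2......3
After op 3 (add_cursor(5)): buffer="efqfwtiadhf" (len 11), cursors c1@2 c2@4 c4@5 c3@11, authorship .1.2......3

Answer: efqfwtiadhf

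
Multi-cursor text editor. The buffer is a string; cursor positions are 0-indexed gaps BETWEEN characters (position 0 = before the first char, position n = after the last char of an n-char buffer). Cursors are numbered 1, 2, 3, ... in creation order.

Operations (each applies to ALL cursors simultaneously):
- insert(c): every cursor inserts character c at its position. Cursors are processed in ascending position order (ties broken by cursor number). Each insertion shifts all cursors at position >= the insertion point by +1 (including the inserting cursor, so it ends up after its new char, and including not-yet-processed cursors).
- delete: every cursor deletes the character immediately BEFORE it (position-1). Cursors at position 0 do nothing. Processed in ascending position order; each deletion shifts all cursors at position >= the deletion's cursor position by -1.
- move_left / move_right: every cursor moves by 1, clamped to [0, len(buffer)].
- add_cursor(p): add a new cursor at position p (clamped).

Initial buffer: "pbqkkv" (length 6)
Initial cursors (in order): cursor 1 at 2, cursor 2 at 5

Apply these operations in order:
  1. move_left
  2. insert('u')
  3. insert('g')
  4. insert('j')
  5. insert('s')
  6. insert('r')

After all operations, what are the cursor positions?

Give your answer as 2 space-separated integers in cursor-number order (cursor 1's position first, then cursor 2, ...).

Answer: 6 14

Derivation:
After op 1 (move_left): buffer="pbqkkv" (len 6), cursors c1@1 c2@4, authorship ......
After op 2 (insert('u')): buffer="pubqkukv" (len 8), cursors c1@2 c2@6, authorship .1...2..
After op 3 (insert('g')): buffer="pugbqkugkv" (len 10), cursors c1@3 c2@8, authorship .11...22..
After op 4 (insert('j')): buffer="pugjbqkugjkv" (len 12), cursors c1@4 c2@10, authorship .111...222..
After op 5 (insert('s')): buffer="pugjsbqkugjskv" (len 14), cursors c1@5 c2@12, authorship .1111...2222..
After op 6 (insert('r')): buffer="pugjsrbqkugjsrkv" (len 16), cursors c1@6 c2@14, authorship .11111...22222..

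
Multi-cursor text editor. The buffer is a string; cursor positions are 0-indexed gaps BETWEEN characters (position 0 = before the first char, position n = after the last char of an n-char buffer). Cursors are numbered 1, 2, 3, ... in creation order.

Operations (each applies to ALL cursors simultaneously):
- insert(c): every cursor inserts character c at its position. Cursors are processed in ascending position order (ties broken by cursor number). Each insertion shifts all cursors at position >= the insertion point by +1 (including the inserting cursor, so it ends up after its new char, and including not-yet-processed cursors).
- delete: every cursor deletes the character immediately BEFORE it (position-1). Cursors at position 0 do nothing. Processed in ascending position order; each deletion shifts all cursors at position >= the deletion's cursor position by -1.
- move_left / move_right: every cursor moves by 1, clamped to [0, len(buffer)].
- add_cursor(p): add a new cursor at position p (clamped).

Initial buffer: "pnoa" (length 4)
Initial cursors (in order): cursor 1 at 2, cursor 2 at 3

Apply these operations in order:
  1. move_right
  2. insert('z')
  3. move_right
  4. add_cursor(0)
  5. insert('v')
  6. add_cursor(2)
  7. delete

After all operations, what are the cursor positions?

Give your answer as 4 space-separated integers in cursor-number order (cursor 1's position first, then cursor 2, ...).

Answer: 4 5 0 0

Derivation:
After op 1 (move_right): buffer="pnoa" (len 4), cursors c1@3 c2@4, authorship ....
After op 2 (insert('z')): buffer="pnozaz" (len 6), cursors c1@4 c2@6, authorship ...1.2
After op 3 (move_right): buffer="pnozaz" (len 6), cursors c1@5 c2@6, authorship ...1.2
After op 4 (add_cursor(0)): buffer="pnozaz" (len 6), cursors c3@0 c1@5 c2@6, authorship ...1.2
After op 5 (insert('v')): buffer="vpnozavzv" (len 9), cursors c3@1 c1@7 c2@9, authorship 3...1.122
After op 6 (add_cursor(2)): buffer="vpnozavzv" (len 9), cursors c3@1 c4@2 c1@7 c2@9, authorship 3...1.122
After op 7 (delete): buffer="nozaz" (len 5), cursors c3@0 c4@0 c1@4 c2@5, authorship ..1.2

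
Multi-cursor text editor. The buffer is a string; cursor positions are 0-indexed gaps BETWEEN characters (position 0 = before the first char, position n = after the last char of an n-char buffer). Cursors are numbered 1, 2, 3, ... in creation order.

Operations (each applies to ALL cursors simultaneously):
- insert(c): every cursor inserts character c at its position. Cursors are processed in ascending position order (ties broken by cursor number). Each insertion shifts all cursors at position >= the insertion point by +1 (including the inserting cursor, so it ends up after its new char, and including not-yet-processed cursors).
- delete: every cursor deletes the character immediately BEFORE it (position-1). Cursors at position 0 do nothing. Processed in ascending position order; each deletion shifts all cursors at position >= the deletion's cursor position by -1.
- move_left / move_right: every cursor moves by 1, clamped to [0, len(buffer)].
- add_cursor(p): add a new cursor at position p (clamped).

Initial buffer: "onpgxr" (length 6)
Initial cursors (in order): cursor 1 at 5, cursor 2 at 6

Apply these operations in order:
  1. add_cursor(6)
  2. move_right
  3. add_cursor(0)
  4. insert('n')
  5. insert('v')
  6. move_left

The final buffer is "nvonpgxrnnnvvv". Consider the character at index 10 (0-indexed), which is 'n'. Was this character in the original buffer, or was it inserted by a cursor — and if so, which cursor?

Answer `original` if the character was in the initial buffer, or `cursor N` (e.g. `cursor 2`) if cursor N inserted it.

Answer: cursor 3

Derivation:
After op 1 (add_cursor(6)): buffer="onpgxr" (len 6), cursors c1@5 c2@6 c3@6, authorship ......
After op 2 (move_right): buffer="onpgxr" (len 6), cursors c1@6 c2@6 c3@6, authorship ......
After op 3 (add_cursor(0)): buffer="onpgxr" (len 6), cursors c4@0 c1@6 c2@6 c3@6, authorship ......
After op 4 (insert('n')): buffer="nonpgxrnnn" (len 10), cursors c4@1 c1@10 c2@10 c3@10, authorship 4......123
After op 5 (insert('v')): buffer="nvonpgxrnnnvvv" (len 14), cursors c4@2 c1@14 c2@14 c3@14, authorship 44......123123
After op 6 (move_left): buffer="nvonpgxrnnnvvv" (len 14), cursors c4@1 c1@13 c2@13 c3@13, authorship 44......123123
Authorship (.=original, N=cursor N): 4 4 . . . . . . 1 2 3 1 2 3
Index 10: author = 3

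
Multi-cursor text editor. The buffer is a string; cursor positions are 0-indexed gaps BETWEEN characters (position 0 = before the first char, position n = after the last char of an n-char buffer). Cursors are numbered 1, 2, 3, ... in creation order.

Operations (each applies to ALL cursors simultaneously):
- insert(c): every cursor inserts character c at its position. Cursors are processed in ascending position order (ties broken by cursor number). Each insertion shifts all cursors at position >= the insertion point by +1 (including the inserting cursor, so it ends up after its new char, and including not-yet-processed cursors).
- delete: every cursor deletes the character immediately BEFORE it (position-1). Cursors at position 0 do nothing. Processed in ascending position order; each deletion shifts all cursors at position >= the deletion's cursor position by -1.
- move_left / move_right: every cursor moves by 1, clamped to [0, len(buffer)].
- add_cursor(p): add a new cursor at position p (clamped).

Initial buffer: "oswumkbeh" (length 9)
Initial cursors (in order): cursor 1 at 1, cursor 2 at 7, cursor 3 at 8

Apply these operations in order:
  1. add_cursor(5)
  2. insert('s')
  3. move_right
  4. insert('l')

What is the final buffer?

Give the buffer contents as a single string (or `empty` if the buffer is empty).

Answer: osslwumsklbselshl

Derivation:
After op 1 (add_cursor(5)): buffer="oswumkbeh" (len 9), cursors c1@1 c4@5 c2@7 c3@8, authorship .........
After op 2 (insert('s')): buffer="osswumskbsesh" (len 13), cursors c1@2 c4@7 c2@10 c3@12, authorship .1....4..2.3.
After op 3 (move_right): buffer="osswumskbsesh" (len 13), cursors c1@3 c4@8 c2@11 c3@13, authorship .1....4..2.3.
After op 4 (insert('l')): buffer="osslwumsklbselshl" (len 17), cursors c1@4 c4@10 c2@14 c3@17, authorship .1.1...4.4.2.23.3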